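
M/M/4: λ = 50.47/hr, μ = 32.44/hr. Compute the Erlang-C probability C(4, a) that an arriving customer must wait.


a = λ/μ = 1.5558; ρ = a/4 = 0.3889
P₀ = 0.208630 (from M/M/c formula)
C(c,a) = [a^c/(c!(1−ρ))]·P₀ = [5.85882/(24·0.6111)]·0.208630
= 0.39950·0.208630 = 0.083348

Final: 0.083348


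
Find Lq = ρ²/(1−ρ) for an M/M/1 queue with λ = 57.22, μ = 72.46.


ρ = 57.22/72.46 = 0.7897
Lq = ρ²/(1−ρ) = 0.6236/0.2103 = 2.9649

Final: 2.9649


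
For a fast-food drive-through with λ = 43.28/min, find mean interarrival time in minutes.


Mean interarrival time = 1/λ = 1/43.28 minute = 0.02311 minute
In minutes: 0.02311 × 1 = 0.02311 min

Final: 0.02311 min


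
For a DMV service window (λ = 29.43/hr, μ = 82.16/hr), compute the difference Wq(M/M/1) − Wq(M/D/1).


ρ = 29.43/82.16 = 0.3582
Wq(M/M/1) = ρ/(μ−λ) = 0.3582/52.73 = 0.006793 hr
Wq(M/D/1) = ρ/(2(μ−λ)) = 0.003397 hr
Savings = 0.006793 − 0.003397 = 0.003397 hr

Final: 0.003397 hr


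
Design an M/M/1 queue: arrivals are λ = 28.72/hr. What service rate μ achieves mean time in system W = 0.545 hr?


W = 1/(μ−λ) ⇒ μ − λ = 1/W = 1/0.545 = 1.8349
μ = λ + 1/W = 28.72 + 1.8349 = 30.5549 per hr

Final: 30.5549 /hr


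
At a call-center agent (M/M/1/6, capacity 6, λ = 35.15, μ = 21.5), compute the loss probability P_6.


ρ = λ/μ = 35.15/21.5 = 1.6349
P_K = (1−ρ)ρ^K/(1−ρ^(K+1)) = (-0.6349·19.095068)/(1 − 31.218216)
= -12.123148/-30.218216 = 0.401187

Final: 0.401187


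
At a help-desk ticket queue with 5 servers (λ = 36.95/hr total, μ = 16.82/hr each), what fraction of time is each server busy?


ρ = λ/(cμ) = 36.95/(5·16.82) = 36.95/84.10 = 0.4394

Final: 0.4394


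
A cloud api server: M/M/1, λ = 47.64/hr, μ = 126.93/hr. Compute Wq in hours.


ρ = 47.64/126.93 = 0.3753
Wq = ρ/(μ−λ) = 0.3753/(126.93 − 47.64) = 0.3753/79.29 = 0.004734 hr

Final: 0.004734 hr


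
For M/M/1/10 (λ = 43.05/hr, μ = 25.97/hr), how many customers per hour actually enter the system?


ρ = 1.6577; P_K = (1−ρ)ρ^10/(1−ρ^11) = 0.398281
λ_eff = λ(1 − P_K) = 43.05·(1 − 0.398281) = 43.05·0.601719 = 25.9040 /hr

Final: 25.9040 /hr


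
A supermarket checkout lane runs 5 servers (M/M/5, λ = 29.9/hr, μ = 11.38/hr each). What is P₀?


a = λ/μ = 29.9/11.38 = 2.6274; ρ = a/c = 0.5255
Σ_{k=0}^{4} a^k/k! (terms k=0..4) = 1.00000 + 2.62742 + 3.45166 + 3.02298 + 1.98566 = 12.08772
Tail: a^5/(5!(1−ρ)) = 125.21162/(120·0.4745) = 2.19893
P₀ = 1/(12.08772 + 2.19893) = 1/14.28665 = 0.069995

Final: 0.069995


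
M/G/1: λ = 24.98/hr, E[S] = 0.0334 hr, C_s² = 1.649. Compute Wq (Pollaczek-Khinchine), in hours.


ρ = λ·E[S] = 24.98·0.0334 = 0.8343
E[S²] = E[S]²(1+C_s²) = 0.0334²·(1+1.649) = 0.002955
Wq = λ·E[S²]/(2(1−ρ)) = 24.98·0.002955/(2·0.1657) = 0.22279 hr

Final: 0.22279 hr


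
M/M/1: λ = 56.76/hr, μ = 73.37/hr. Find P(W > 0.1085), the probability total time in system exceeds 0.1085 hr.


W ~ Exponential(μ−λ) for M/M/1.
μ − λ = 73.37 − 56.76 = 16.6100
P(W > t) = e^{−(μ−λ)t} = e^{−1.8022} = 0.164938

Final: 0.164938


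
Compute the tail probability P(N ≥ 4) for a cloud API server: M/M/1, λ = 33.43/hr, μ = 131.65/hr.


ρ = 33.43/131.65 = 0.2539
P(N ≥ n) = ρ^n = 0.2539^4 = 0.004158

Final: 0.004158


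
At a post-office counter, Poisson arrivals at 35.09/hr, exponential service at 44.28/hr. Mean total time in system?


W = 1/(μ−λ) = 1/(44.28 − 35.09) = 1/9.19 = 0.1088 hr

Final: 0.1088 hr


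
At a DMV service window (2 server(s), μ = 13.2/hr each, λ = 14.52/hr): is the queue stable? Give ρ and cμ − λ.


Total capacity cμ = 2·13.2 = 26.40/hr
ρ = λ/(cμ) = 14.52/26.40 = 0.5500
Stable ⇔ ρ < 1: YES
Spare capacity = cμ − λ = 26.40 − 14.52 = 11.88/hr

Final: ρ = 0.5500; stable; margin = 11.88/hr


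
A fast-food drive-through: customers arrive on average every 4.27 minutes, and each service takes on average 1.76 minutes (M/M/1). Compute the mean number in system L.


λ = 60/4.27 = 14.0515 /hr
μ = 60/1.76 = 34.0909 /hr
ρ = λ/μ = 14.0515/34.0909 = 0.4122
L = ρ/(1−ρ) = 0.4122/0.5878 = 0.7012

Final: 0.7012


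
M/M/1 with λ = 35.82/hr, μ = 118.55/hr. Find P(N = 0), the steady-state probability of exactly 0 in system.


ρ = 35.82/118.55 = 0.3022
P_n = (1−ρ)·ρ^n = (1 − 0.3022)·0.3022^0 = 0.6978·1.000000 = 0.697849

Final: 0.697849


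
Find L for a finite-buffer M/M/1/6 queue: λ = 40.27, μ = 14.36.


ρ = 40.27/14.36 = 2.8043
L = ρ[1 − (K+1)ρ^K + Kρ^(K+1)] / [(1−ρ)(1−ρ^(K+1))]
Numerator: 2.8043·(1 − 7·486.365922 + 6·1363.924491) = 13404.597197
Denominator: (-1.8043)·(-1362.924491) = 2459.148578
L = 13404.597197/2459.148578 = 5.4509

Final: 5.4509


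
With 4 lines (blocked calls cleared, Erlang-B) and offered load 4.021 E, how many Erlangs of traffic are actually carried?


B(4,4.021) = 0.312703 (Erlang-B)
Carried load = a(1 − B) = 4.021·(1 − 0.312703) = 4.021·0.687297 = 2.7636 E

Final: 2.7636 Erlangs


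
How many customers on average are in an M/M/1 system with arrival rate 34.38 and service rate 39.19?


ρ = λ/μ = 34.38/39.19 = 0.8773
L = ρ/(1−ρ) = 0.8773/(1 − 0.8773) = 0.8773/0.1227 = 7.1476

Final: 7.1476


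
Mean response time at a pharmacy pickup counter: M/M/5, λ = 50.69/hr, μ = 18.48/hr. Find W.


a = 2.7430; ρ = 0.5486; P₀ = 0.061844
Lq = P₀·a^c·ρ/(c!(1−ρ)²) = 0.21544
Wq = Lq/λ = 0.21544/50.69 = 0.004250 hr
W = Wq + 1/μ = 0.004250 + 0.05411 = 0.05836 hr

Final: 0.05836 hr


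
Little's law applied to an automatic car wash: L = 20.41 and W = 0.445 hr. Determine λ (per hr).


λ = L/W = 20.41/0.445 = 45.8652 /hr

Final: 45.8652 /hr


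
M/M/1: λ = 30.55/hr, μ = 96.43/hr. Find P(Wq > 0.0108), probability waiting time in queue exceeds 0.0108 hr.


ρ = 30.55/96.43 = 0.3168
P(Wq > t) = ρ·e^{−(μ−λ)t} = 0.3168·e^{−0.7115}
= 0.3168·0.490905 = 0.155524

Final: 0.155524


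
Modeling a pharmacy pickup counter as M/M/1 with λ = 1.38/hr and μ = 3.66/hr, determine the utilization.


ρ = λ/μ = 1.38/3.66 = 0.3770

Final: 0.3770


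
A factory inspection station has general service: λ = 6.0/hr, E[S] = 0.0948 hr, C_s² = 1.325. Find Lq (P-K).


ρ = λ·E[S] = 6.0·0.0948 = 0.5688
Lq = ρ²(1+C_s²)/(2(1−ρ)) = 0.3235·(1+1.325)/(2·0.4312)
= 0.3235·2.3250/0.8624 = 0.87223

Final: 0.87223


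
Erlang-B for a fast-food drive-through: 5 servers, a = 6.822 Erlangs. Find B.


B(c,a) = (a^c/c!) / Σ_{k=0}^{c} a^k/k!
a^5/5! = 123.133813
Σ terms (k=0..5): 1.00000 + 6.82200 + 23.26984 + 52.91562 + 90.24759 + 123.13381 = 297.388867
B = 123.133813/297.388867 = 0.414050

Final: 0.414050


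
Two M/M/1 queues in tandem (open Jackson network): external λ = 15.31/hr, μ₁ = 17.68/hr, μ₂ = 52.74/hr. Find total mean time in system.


Each node sees arrival rate λ = 15.31/hr (tandem ⇒ throughput preserved).
W₁ = 1/(μ₁−λ) = 1/(17.68−15.31) = 0.42194 hr
W₂ = 1/(μ₂−λ) = 1/(52.74−15.31) = 0.02672 hr
W_total = W₁ + W₂ = 0.42194 + 0.02672 = 0.44866 hr

Final: 0.44866 hr


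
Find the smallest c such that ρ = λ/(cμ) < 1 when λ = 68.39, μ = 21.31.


Stability requires cμ > λ ⇔ c > λ/μ.
λ/μ = 68.39/21.31 = 3.2093
Minimum integer c = ⌊3.2093⌋ + 1 = 4
Check: 4·21.31 = 85.24 > 68.39, while 3·21.31 = 63.93 ≤ 68.39

Final: 4 servers


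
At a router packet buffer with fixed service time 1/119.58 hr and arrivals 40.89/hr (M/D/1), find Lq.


ρ = 40.89/119.58 = 0.3419
M/D/1: Lq = ρ²/(2(1−ρ)) = 0.1169/(2·0.6581) = 0.08884

Final: 0.08884


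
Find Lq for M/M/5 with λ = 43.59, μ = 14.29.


a = λ/μ = 3.0504; ρ = a/5 = 0.6101
P₀ = 0.044082
Lq = P₀·a^c·ρ / (c!·(1−ρ)²) = 0.044082·264.10292·0.6101/(120·0.15204)
= 0.38929

Final: 0.38929


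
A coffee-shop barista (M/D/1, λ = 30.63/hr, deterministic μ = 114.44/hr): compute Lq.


ρ = 30.63/114.44 = 0.2677
M/D/1: Lq = ρ²/(2(1−ρ)) = 0.07164/(2·0.7323) = 0.04891

Final: 0.04891


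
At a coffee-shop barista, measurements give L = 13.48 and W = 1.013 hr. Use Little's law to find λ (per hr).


λ = L/W = 13.48/1.013 = 13.3070 /hr

Final: 13.3070 /hr


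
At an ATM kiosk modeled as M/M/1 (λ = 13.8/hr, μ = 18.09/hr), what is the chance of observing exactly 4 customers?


ρ = 13.8/18.09 = 0.7629
P_n = (1−ρ)·ρ^n = (1 − 0.7629)·0.7629^4 = 0.2371·0.338659 = 0.080312

Final: 0.080312


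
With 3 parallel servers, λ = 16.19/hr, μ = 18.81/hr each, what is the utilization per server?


ρ = λ/(cμ) = 16.19/(3·18.81) = 16.19/56.43 = 0.2869

Final: 0.2869


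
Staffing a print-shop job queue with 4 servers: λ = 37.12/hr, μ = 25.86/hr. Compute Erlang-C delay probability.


a = λ/μ = 1.4354; ρ = a/4 = 0.3589
P₀ = 0.236157 (from M/M/c formula)
C(c,a) = [a^c/(c!(1−ρ))]·P₀ = [4.24539/(24·0.6411)]·0.236157
= 0.27590·0.236157 = 0.065156

Final: 0.065156


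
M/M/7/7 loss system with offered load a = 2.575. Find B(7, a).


B(c,a) = (a^c/c!) / Σ_{k=0}^{c} a^k/k!
a^7/7! = 0.148940
Σ terms (k=0..7): 1.00000 + 2.57500 + 3.31531 + 2.84564 + 1.83188 + 0.94342 + 0.40488 + 0.14894 = 13.065082
B = 0.148940/13.065082 = 0.011400

Final: 0.011400


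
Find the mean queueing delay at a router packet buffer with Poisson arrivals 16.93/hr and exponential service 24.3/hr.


ρ = 16.93/24.3 = 0.6967
Wq = ρ/(μ−λ) = 0.6967/(24.3 − 16.93) = 0.6967/7.37 = 0.09453 hr

Final: 0.09453 hr


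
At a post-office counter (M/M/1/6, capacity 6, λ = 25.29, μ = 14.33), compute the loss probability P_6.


ρ = λ/μ = 25.29/14.33 = 1.7648
P_K = (1−ρ)ρ^K/(1−ρ^(K+1)) = (-0.7648·30.214529)/(1 − 53.323479)
= -23.108949/-52.323479 = 0.441655

Final: 0.441655


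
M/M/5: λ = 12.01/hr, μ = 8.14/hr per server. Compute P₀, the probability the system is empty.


a = λ/μ = 12.01/8.14 = 1.4754; ρ = a/c = 0.2951
Σ_{k=0}^{4} a^k/k! (terms k=0..4) = 1.00000 + 1.47543 + 1.08845 + 0.53531 + 0.19745 = 4.29664
Tail: a^5/(5!(1−ρ)) = 6.99186/(120·0.7049) = 0.08266
P₀ = 1/(4.29664 + 0.08266) = 1/4.37929 = 0.228347

Final: 0.228347


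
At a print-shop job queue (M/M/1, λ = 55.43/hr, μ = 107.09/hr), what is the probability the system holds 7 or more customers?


ρ = 55.43/107.09 = 0.5176
P(N ≥ n) = ρ^n = 0.5176^7 = 0.009953

Final: 0.009953


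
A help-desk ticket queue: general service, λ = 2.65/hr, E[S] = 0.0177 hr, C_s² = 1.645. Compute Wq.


ρ = λ·E[S] = 2.65·0.0177 = 0.04691
E[S²] = E[S]²(1+C_s²) = 0.0177²·(1+1.645) = 0.0008287
Wq = λ·E[S²]/(2(1−ρ)) = 2.65·0.0008287/(2·0.9531) = 0.001152 hr

Final: 0.001152 hr


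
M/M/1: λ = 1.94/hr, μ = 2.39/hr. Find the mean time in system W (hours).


W = 1/(μ−λ) = 1/(2.39 − 1.94) = 1/0.4500 = 2.2222 hr

Final: 2.2222 hr


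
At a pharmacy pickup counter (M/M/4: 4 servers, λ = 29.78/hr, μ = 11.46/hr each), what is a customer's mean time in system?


a = 2.5986; ρ = 0.6497; P₀ = 0.065263
Lq = P₀·a^c·ρ/(c!(1−ρ)²) = 0.65628
Wq = Lq/λ = 0.65628/29.78 = 0.02204 hr
W = Wq + 1/μ = 0.02204 + 0.08726 = 0.10930 hr

Final: 0.10930 hr


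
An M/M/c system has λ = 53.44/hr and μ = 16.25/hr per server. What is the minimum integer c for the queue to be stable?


Stability requires cμ > λ ⇔ c > λ/μ.
λ/μ = 53.44/16.25 = 3.2886
Minimum integer c = ⌊3.2886⌋ + 1 = 4
Check: 4·16.25 = 65.00 > 53.44, while 3·16.25 = 48.75 ≤ 53.44

Final: 4 servers


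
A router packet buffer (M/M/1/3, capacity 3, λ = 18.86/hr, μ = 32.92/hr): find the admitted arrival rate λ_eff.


ρ = 0.5729; P_K = (1−ρ)ρ^3/(1−ρ^4) = 0.090006
λ_eff = λ(1 − P_K) = 18.86·(1 − 0.090006) = 18.86·0.909994 = 17.1625 /hr

Final: 17.1625 /hr


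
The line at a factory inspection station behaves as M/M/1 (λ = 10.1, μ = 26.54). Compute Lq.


ρ = 10.1/26.54 = 0.3806
Lq = ρ²/(1−ρ) = 0.1448/0.6194 = 0.2338

Final: 0.2338


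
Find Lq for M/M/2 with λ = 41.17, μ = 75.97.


a = λ/μ = 0.5419; ρ = a/2 = 0.2710
P₀ = 0.573611
Lq = P₀·a^c·ρ / (c!·(1−ρ)²) = 0.573611·0.29368·0.2710/(2·0.53150)
= 0.04294

Final: 0.04294


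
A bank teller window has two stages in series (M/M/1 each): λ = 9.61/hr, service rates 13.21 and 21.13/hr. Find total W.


Each node sees arrival rate λ = 9.61/hr (tandem ⇒ throughput preserved).
W₁ = 1/(μ₁−λ) = 1/(13.21−9.61) = 0.27778 hr
W₂ = 1/(μ₂−λ) = 1/(21.13−9.61) = 0.08681 hr
W_total = W₁ + W₂ = 0.27778 + 0.08681 = 0.36458 hr

Final: 0.36458 hr


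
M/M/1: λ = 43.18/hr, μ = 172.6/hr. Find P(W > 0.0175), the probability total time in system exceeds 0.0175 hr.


W ~ Exponential(μ−λ) for M/M/1.
μ − λ = 172.6 − 43.18 = 129.4200
P(W > t) = e^{−(μ−λ)t} = e^{−2.2649} = 0.103846

Final: 0.103846


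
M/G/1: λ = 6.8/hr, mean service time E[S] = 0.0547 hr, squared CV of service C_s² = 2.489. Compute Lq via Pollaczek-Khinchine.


ρ = λ·E[S] = 6.8·0.0547 = 0.3720
Lq = ρ²(1+C_s²)/(2(1−ρ)) = 0.1384·(1+2.489)/(2·0.6280)
= 0.1384·3.4890/1.2561 = 0.38431

Final: 0.38431


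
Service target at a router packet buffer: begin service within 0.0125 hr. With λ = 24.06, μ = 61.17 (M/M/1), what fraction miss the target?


ρ = 24.06/61.17 = 0.3933
P(Wq > t) = ρ·e^{−(μ−λ)t} = 0.3933·e^{−0.4639}
= 0.3933·0.628842 = 0.247343

Final: 0.247343


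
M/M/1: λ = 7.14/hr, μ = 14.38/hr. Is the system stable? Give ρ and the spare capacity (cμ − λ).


Total capacity cμ = 1·14.38 = 14.38/hr
ρ = λ/(cμ) = 7.14/14.38 = 0.4965
Stable ⇔ ρ < 1: YES
Spare capacity = cμ − λ = 14.38 − 7.14 = 7.24/hr

Final: ρ = 0.4965; stable; margin = 7.24/hr


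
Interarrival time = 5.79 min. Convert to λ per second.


λ = 1/(interarrival time) in consistent units.
1 second = 0.0166667 min, so λ = 0.0166667/5.79 = 0.002879 per second

Final: 0.002879 /sec


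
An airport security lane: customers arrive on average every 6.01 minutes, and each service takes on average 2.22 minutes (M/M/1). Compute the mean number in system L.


λ = 60/6.01 = 9.9834 /hr
μ = 60/2.22 = 27.0270 /hr
ρ = λ/μ = 9.9834/27.0270 = 0.3694
L = ρ/(1−ρ) = 0.3694/0.6306 = 0.5858

Final: 0.5858


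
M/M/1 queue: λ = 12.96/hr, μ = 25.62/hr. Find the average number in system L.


ρ = λ/μ = 12.96/25.62 = 0.5059
L = ρ/(1−ρ) = 0.5059/(1 − 0.5059) = 0.5059/0.4941 = 1.0237

Final: 1.0237


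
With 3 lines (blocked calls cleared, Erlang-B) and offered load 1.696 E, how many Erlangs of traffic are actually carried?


B(3,1.696) = 0.164346 (Erlang-B)
Carried load = a(1 − B) = 1.696·(1 − 0.164346) = 1.696·0.835654 = 1.4173 E

Final: 1.4173 Erlangs


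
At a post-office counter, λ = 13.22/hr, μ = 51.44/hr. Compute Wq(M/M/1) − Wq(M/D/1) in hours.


ρ = 13.22/51.44 = 0.2570
Wq(M/M/1) = ρ/(μ−λ) = 0.2570/38.22 = 0.006724 hr
Wq(M/D/1) = ρ/(2(μ−λ)) = 0.003362 hr
Savings = 0.006724 − 0.003362 = 0.003362 hr

Final: 0.003362 hr


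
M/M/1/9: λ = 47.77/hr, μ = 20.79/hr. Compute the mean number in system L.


ρ = 47.77/20.79 = 2.2977
L = ρ[1 − (K+1)ρ^K + Kρ^(K+1)] / [(1−ρ)(1−ρ^(K+1))]
Numerator: 2.2977·(1 − 10·1785.281759 + 9·4102.112055) = 43811.433837
Denominator: (-1.2977)·(-4101.112055) = 5322.174278
L = 43811.433837/5322.174278 = 8.2319

Final: 8.2319


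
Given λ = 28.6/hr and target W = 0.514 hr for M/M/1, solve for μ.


W = 1/(μ−λ) ⇒ μ − λ = 1/W = 1/0.514 = 1.9455
μ = λ + 1/W = 28.6 + 1.9455 = 30.5455 per hr

Final: 30.5455 /hr


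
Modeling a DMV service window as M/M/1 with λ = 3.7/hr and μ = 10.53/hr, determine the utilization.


ρ = λ/μ = 3.7/10.53 = 0.3514

Final: 0.3514


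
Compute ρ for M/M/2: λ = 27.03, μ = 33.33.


ρ = λ/(cμ) = 27.03/(2·33.33) = 27.03/66.66 = 0.4055

Final: 0.4055


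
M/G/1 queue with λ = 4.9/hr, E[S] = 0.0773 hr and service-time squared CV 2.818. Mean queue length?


ρ = λ·E[S] = 4.9·0.0773 = 0.3788
Lq = ρ²(1+C_s²)/(2(1−ρ)) = 0.1435·(1+2.818)/(2·0.6212)
= 0.1435·3.8180/1.2425 = 0.44086

Final: 0.44086


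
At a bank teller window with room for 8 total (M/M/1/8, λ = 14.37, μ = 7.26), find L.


ρ = 14.37/7.26 = 1.9793
L = ρ[1 − (K+1)ρ^K + Kρ^(K+1)] / [(1−ρ)(1−ρ^(K+1))]
Numerator: 1.9793·(1 − 9·235.592347 + 8·466.317084) = 3189.121725
Denominator: (-0.9793)·(-465.317084) = 455.703095
L = 3189.121725/455.703095 = 6.9982

Final: 6.9982


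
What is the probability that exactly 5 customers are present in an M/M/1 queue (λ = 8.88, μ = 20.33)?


ρ = 8.88/20.33 = 0.4368
P_n = (1−ρ)·ρ^n = (1 − 0.4368)·0.4368^5 = 0.5632·0.015899 = 0.008955

Final: 0.008955


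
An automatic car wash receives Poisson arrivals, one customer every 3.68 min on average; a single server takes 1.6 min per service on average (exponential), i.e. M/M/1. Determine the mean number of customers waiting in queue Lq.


λ = 60/3.68 = 16.3043 /hr
μ = 60/1.6 = 37.5000 /hr
ρ = λ/μ = 16.3043/37.5000 = 0.4348
Lq = ρ²/(1−ρ) = 0.1890/0.5652 = 0.3344

Final: 0.3344


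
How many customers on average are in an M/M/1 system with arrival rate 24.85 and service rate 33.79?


ρ = λ/μ = 24.85/33.79 = 0.7354
L = ρ/(1−ρ) = 0.7354/(1 − 0.7354) = 0.7354/0.2646 = 2.7796

Final: 2.7796


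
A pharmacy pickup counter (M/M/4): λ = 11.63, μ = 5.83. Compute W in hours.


a = 1.9949; ρ = 0.4987; P₀ = 0.131166
Lq = P₀·a^c·ρ/(c!(1−ρ)²) = 0.17176
Wq = Lq/λ = 0.17176/11.63 = 0.01477 hr
W = Wq + 1/μ = 0.01477 + 0.17153 = 0.18630 hr

Final: 0.18630 hr


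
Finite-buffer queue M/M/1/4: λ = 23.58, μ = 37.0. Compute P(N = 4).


ρ = λ/μ = 23.58/37.0 = 0.6373
P_K = (1−ρ)ρ^K/(1−ρ^(K+1)) = (0.3627·0.164956)/(1 − 0.105126)
= 0.059830/0.894874 = 0.066859

Final: 0.066859


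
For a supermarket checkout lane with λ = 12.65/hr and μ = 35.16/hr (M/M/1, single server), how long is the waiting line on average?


ρ = 12.65/35.16 = 0.3598
Lq = ρ²/(1−ρ) = 0.1294/0.6402 = 0.2022

Final: 0.2022


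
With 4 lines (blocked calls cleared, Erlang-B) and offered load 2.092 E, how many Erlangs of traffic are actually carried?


B(4,2.092) = 0.104950 (Erlang-B)
Carried load = a(1 − B) = 2.092·(1 − 0.104950) = 2.092·0.895050 = 1.8724 E

Final: 1.8724 Erlangs


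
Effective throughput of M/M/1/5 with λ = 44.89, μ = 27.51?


ρ = 1.6318; P_K = (1−ρ)ρ^5/(1−ρ^6) = 0.408825
λ_eff = λ(1 − P_K) = 44.89·(1 − 0.408825) = 44.89·0.591175 = 26.5379 /hr

Final: 26.5379 /hr


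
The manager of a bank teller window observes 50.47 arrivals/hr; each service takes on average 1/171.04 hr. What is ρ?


ρ = λ/μ = 50.47/171.04 = 0.2951

Final: 0.2951


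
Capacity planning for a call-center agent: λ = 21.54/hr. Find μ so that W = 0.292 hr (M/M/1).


W = 1/(μ−λ) ⇒ μ − λ = 1/W = 1/0.292 = 3.4247
μ = λ + 1/W = 21.54 + 3.4247 = 24.9647 per hr

Final: 24.9647 /hr


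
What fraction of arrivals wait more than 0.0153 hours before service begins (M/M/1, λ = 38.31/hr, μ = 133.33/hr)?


ρ = 38.31/133.33 = 0.2873
P(Wq > t) = ρ·e^{−(μ−λ)t} = 0.2873·e^{−1.4538}
= 0.2873·0.233679 = 0.067144

Final: 0.067144


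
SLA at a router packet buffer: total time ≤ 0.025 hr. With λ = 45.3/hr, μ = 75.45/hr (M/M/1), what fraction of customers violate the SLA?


W ~ Exponential(μ−λ) for M/M/1.
μ − λ = 75.45 − 45.3 = 30.1500
P(W > t) = e^{−(μ−λ)t} = e^{−0.7538} = 0.470598

Final: 0.470598


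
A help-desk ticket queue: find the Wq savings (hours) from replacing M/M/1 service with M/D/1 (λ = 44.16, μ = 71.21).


ρ = 44.16/71.21 = 0.6201
Wq(M/M/1) = ρ/(μ−λ) = 0.6201/27.05 = 0.02293 hr
Wq(M/D/1) = ρ/(2(μ−λ)) = 0.01146 hr
Savings = 0.02293 − 0.01146 = 0.01146 hr

Final: 0.01146 hr


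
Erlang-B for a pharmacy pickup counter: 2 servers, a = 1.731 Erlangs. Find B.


B(c,a) = (a^c/c!) / Σ_{k=0}^{c} a^k/k!
a^2/2! = 1.498181
Σ terms (k=0..2): 1.00000 + 1.73100 + 1.49818 = 4.229181
B = 1.498181/4.229181 = 0.354248

Final: 0.354248


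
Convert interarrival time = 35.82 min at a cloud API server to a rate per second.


λ = 1/(interarrival time) in consistent units.
1 second = 0.0166667 min, so λ = 0.0166667/35.82 = 0.0004653 per second

Final: 0.0004653 /sec


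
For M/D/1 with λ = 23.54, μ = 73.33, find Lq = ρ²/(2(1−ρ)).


ρ = 23.54/73.33 = 0.3210
M/D/1: Lq = ρ²/(2(1−ρ)) = 0.1031/(2·0.6790) = 0.07589

Final: 0.07589


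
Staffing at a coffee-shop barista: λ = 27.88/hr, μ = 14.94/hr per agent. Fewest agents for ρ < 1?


Stability requires cμ > λ ⇔ c > λ/μ.
λ/μ = 27.88/14.94 = 1.8661
Minimum integer c = ⌊1.8661⌋ + 1 = 2
Check: 2·14.94 = 29.88 > 27.88, while 1·14.94 = 14.94 ≤ 27.88

Final: 2 servers


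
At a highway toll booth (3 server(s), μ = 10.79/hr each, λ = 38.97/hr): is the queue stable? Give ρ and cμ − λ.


Total capacity cμ = 3·10.79 = 32.37/hr
ρ = λ/(cμ) = 38.97/32.37 = 1.2039
Stable ⇔ ρ < 1: NO
Spare capacity = cμ − λ = 32.37 − 38.97 = -6.60/hr

Final: ρ = 1.2039; unstable; margin = -6.60/hr


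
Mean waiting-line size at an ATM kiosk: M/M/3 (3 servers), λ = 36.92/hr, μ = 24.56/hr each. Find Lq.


a = λ/μ = 1.5033; ρ = a/3 = 0.5011
P₀ = 0.209733
Lq = P₀·a^c·ρ / (c!·(1−ρ)²) = 0.209733·3.39703·0.5011/(6·0.24892)
= 0.23904

Final: 0.23904


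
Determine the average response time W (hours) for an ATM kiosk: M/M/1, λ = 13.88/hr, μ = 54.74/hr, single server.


W = 1/(μ−λ) = 1/(54.74 − 13.88) = 1/40.86 = 0.02447 hr

Final: 0.02447 hr


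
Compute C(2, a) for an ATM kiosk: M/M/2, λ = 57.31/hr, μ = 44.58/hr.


a = λ/μ = 1.2856; ρ = a/2 = 0.6428
P₀ = 0.217451 (from M/M/c formula)
C(c,a) = [a^c/(c!(1−ρ))]·P₀ = [1.65265/(2·0.3572)]·0.217451
= 2.31319·0.217451 = 0.503005

Final: 0.503005


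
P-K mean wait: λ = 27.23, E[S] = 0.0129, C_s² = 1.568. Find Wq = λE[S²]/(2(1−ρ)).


ρ = λ·E[S] = 27.23·0.0129 = 0.3513
E[S²] = E[S]²(1+C_s²) = 0.0129²·(1+1.568) = 0.0004273
Wq = λ·E[S²]/(2(1−ρ)) = 27.23·0.0004273/(2·0.6487) = 0.008969 hr

Final: 0.008969 hr


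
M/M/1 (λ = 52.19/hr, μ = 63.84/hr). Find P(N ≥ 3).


ρ = 52.19/63.84 = 0.8175
P(N ≥ n) = ρ^n = 0.8175^3 = 0.546365

Final: 0.546365


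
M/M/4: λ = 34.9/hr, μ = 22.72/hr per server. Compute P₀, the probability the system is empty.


a = λ/μ = 34.9/22.72 = 1.5361; ρ = a/c = 0.3840
Σ_{k=0}^{3} a^k/k! (terms k=0..3) = 1.00000 + 1.53609 + 1.17979 + 0.60409 = 4.31997
Tail: a^4/(4!(1−ρ)) = 5.56760/(24·0.6160) = 0.37661
P₀ = 1/(4.31997 + 0.37661) = 1/4.69658 = 0.212921

Final: 0.212921


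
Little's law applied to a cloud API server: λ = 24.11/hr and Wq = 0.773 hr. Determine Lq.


Lq = λWq = 24.11·0.773 = 18.6370

Final: 18.6370


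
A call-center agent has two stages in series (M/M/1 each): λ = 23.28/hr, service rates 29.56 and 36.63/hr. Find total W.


Each node sees arrival rate λ = 23.28/hr (tandem ⇒ throughput preserved).
W₁ = 1/(μ₁−λ) = 1/(29.56−23.28) = 0.15924 hr
W₂ = 1/(μ₂−λ) = 1/(36.63−23.28) = 0.07491 hr
W_total = W₁ + W₂ = 0.15924 + 0.07491 = 0.23414 hr

Final: 0.23414 hr


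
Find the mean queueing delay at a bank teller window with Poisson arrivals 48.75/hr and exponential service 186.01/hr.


ρ = 48.75/186.01 = 0.2621
Wq = ρ/(μ−λ) = 0.2621/(186.01 − 48.75) = 0.2621/137.26 = 0.001909 hr

Final: 0.001909 hr


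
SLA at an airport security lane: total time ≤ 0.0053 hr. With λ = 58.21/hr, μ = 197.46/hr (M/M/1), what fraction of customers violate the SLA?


W ~ Exponential(μ−λ) for M/M/1.
μ − λ = 197.46 − 58.21 = 139.2500
P(W > t) = e^{−(μ−λ)t} = e^{−0.7380} = 0.478057

Final: 0.478057


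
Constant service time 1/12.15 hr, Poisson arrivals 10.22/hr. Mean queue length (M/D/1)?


ρ = 10.22/12.15 = 0.8412
M/D/1: Lq = ρ²/(2(1−ρ)) = 0.7075/(2·0.1588) = 2.22709

Final: 2.22709


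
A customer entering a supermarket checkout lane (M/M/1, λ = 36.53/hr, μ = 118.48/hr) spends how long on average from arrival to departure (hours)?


W = 1/(μ−λ) = 1/(118.48 − 36.53) = 1/81.95 = 0.01220 hr

Final: 0.01220 hr


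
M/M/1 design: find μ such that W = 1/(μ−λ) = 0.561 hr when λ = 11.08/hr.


W = 1/(μ−λ) ⇒ μ − λ = 1/W = 1/0.561 = 1.7825
μ = λ + 1/W = 11.08 + 1.7825 = 12.8625 per hr

Final: 12.8625 /hr


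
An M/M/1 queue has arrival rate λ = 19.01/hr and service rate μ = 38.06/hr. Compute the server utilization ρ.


ρ = λ/μ = 19.01/38.06 = 0.4995

Final: 0.4995


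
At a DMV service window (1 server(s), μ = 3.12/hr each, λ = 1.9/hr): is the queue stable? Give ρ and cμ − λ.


Total capacity cμ = 1·3.12 = 3.12/hr
ρ = λ/(cμ) = 1.9/3.12 = 0.6090
Stable ⇔ ρ < 1: YES
Spare capacity = cμ − λ = 3.12 − 1.9 = 1.22/hr

Final: ρ = 0.6090; stable; margin = 1.22/hr


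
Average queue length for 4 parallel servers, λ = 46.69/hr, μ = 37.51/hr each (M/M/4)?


a = λ/μ = 1.2447; ρ = a/4 = 0.3112
P₀ = 0.286858
Lq = P₀·a^c·ρ / (c!·(1−ρ)²) = 0.286858·2.40053·0.3112/(24·0.47447)
= 0.01882

Final: 0.01882


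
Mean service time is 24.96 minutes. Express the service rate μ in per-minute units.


μ = 1/(service time) in consistent units.
1 minute = 1 min, so μ = 1/24.96 = 0.04006 per minute

Final: 0.04006 /min


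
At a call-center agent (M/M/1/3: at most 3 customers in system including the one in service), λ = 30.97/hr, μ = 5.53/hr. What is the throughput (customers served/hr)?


ρ = 5.6004; P_K = (1−ρ)ρ^3/(1−ρ^4) = 0.822276
λ_eff = λ(1 − P_K) = 30.97·(1 − 0.822276) = 30.97·0.177724 = 5.5041 /hr

Final: 5.5041 /hr


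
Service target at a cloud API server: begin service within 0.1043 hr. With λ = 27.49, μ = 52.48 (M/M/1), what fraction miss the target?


ρ = 27.49/52.48 = 0.5238
P(Wq > t) = ρ·e^{−(μ−λ)t} = 0.5238·e^{−2.6065}
= 0.5238·0.073796 = 0.038655

Final: 0.038655


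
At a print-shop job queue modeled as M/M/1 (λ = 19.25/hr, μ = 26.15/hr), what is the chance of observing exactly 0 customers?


ρ = 19.25/26.15 = 0.7361
P_n = (1−ρ)·ρ^n = (1 − 0.7361)·0.7361^0 = 0.2639·1.000000 = 0.263862

Final: 0.263862


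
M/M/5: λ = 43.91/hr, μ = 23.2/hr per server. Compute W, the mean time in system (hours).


a = 1.8927; ρ = 0.3785; P₀ = 0.149833
Lq = P₀·a^c·ρ/(c!(1−ρ)²) = 0.02972
Wq = Lq/λ = 0.02972/43.91 = 0.0006769 hr
W = Wq + 1/μ = 0.0006769 + 0.04310 = 0.04378 hr

Final: 0.04378 hr


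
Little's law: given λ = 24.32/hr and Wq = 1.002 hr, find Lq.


Lq = λWq = 24.32·1.002 = 24.3686

Final: 24.3686


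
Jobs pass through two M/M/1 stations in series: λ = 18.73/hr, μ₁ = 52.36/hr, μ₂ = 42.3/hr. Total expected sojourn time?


Each node sees arrival rate λ = 18.73/hr (tandem ⇒ throughput preserved).
W₁ = 1/(μ₁−λ) = 1/(52.36−18.73) = 0.02974 hr
W₂ = 1/(μ₂−λ) = 1/(42.3−18.73) = 0.04243 hr
W_total = W₁ + W₂ = 0.02974 + 0.04243 = 0.07216 hr

Final: 0.07216 hr


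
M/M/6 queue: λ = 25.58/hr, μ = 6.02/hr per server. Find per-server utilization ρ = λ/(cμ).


ρ = λ/(cμ) = 25.58/(6·6.02) = 25.58/36.12 = 0.7082

Final: 0.7082


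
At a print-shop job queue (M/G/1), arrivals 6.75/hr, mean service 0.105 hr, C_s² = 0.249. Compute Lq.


ρ = λ·E[S] = 6.75·0.105 = 0.7087
Lq = ρ²(1+C_s²)/(2(1−ρ)) = 0.5023·(1+0.249)/(2·0.2913)
= 0.5023·1.2490/0.5825 = 1.07709

Final: 1.07709


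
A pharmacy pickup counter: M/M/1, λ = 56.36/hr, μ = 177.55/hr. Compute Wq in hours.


ρ = 56.36/177.55 = 0.3174
Wq = ρ/(μ−λ) = 0.3174/(177.55 − 56.36) = 0.3174/121.19 = 0.002619 hr

Final: 0.002619 hr


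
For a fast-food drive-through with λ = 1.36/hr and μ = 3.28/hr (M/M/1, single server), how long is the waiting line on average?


ρ = 1.36/3.28 = 0.4146
Lq = ρ²/(1−ρ) = 0.1719/0.5854 = 0.2937

Final: 0.2937


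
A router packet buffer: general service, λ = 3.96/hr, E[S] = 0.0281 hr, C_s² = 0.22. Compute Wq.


ρ = λ·E[S] = 3.96·0.0281 = 0.1113
E[S²] = E[S]²(1+C_s²) = 0.0281²·(1+0.22) = 0.0009633
Wq = λ·E[S²]/(2(1−ρ)) = 3.96·0.0009633/(2·0.8887) = 0.002146 hr

Final: 0.002146 hr


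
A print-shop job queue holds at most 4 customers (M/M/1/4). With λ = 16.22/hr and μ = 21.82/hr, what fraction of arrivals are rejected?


ρ = λ/μ = 16.22/21.82 = 0.7434
P_K = (1−ρ)ρ^K/(1−ρ^(K+1)) = (0.2566·0.305341)/(1 − 0.226976)
= 0.078364/0.773024 = 0.101374

Final: 0.101374


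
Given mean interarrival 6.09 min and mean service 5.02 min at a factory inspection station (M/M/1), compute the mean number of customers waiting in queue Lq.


λ = 60/6.09 = 9.8522 /hr
μ = 60/5.02 = 11.9522 /hr
ρ = λ/μ = 9.8522/11.9522 = 0.8243
Lq = ρ²/(1−ρ) = 0.6795/0.1757 = 3.8673

Final: 3.8673


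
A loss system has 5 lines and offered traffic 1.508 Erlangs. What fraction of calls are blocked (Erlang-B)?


B(c,a) = (a^c/c!) / Σ_{k=0}^{c} a^k/k!
a^5/5! = 0.064987
Σ terms (k=0..5): 1.00000 + 1.50800 + 1.13703 + 0.57155 + 0.21547 + 0.06499 = 4.497041
B = 0.064987/4.497041 = 0.014451

Final: 0.014451


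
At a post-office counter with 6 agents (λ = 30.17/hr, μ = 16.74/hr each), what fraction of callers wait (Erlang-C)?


a = λ/μ = 1.8023; ρ = a/6 = 0.3004
P₀ = 0.164795 (from M/M/c formula)
C(c,a) = [a^c/(c!(1−ρ))]·P₀ = [34.27040/(720·0.6996)]·0.164795
= 0.06803·0.164795 = 0.011212

Final: 0.011212


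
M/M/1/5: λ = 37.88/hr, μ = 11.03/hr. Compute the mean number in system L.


ρ = 37.88/11.03 = 3.4343
L = ρ[1 − (K+1)ρ^K + Kρ^(K+1)] / [(1−ρ)(1−ρ^(K+1))]
Numerator: 3.4343·(1 − 6·477.718752 + 5·1640.615262) = 18331.322992
Denominator: (-2.4343)·(-1639.615262) = 3991.266527
L = 18331.322992/3991.266527 = 4.5929

Final: 4.5929


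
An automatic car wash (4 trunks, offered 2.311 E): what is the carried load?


B(4,2.311) = 0.128805 (Erlang-B)
Carried load = a(1 − B) = 2.311·(1 − 0.128805) = 2.311·0.871195 = 2.0133 E

Final: 2.0133 Erlangs


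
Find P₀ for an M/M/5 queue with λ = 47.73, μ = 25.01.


a = λ/μ = 47.73/25.01 = 1.9084; ρ = a/c = 0.3817
Σ_{k=0}^{4} a^k/k! (terms k=0..4) = 1.00000 + 1.90844 + 1.82107 + 1.15846 + 0.55271 = 6.44068
Tail: a^5/(5!(1−ρ)) = 25.31563/(120·0.6183) = 0.34119
P₀ = 1/(6.44068 + 0.34119) = 1/6.78187 = 0.147452

Final: 0.147452


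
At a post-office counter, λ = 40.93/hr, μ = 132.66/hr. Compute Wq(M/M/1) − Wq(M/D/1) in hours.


ρ = 40.93/132.66 = 0.3085
Wq(M/M/1) = ρ/(μ−λ) = 0.3085/91.73 = 0.003363 hr
Wq(M/D/1) = ρ/(2(μ−λ)) = 0.001682 hr
Savings = 0.003363 − 0.001682 = 0.001682 hr

Final: 0.001682 hr


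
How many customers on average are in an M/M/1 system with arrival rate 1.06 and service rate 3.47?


ρ = λ/μ = 1.06/3.47 = 0.3055
L = ρ/(1−ρ) = 0.3055/(1 − 0.3055) = 0.3055/0.6945 = 0.4398

Final: 0.4398


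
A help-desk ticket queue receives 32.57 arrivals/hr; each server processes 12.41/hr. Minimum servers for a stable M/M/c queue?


Stability requires cμ > λ ⇔ c > λ/μ.
λ/μ = 32.57/12.41 = 2.6245
Minimum integer c = ⌊2.6245⌋ + 1 = 3
Check: 3·12.41 = 37.23 > 32.57, while 2·12.41 = 24.82 ≤ 32.57

Final: 3 servers


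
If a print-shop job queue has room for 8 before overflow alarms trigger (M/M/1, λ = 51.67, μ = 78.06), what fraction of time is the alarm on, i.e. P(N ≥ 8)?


ρ = 51.67/78.06 = 0.6619
P(N ≥ n) = ρ^n = 0.6619^8 = 0.036854

Final: 0.036854


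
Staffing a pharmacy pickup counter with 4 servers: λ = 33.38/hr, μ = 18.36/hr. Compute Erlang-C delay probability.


a = λ/μ = 1.8181; ρ = a/4 = 0.4545
P₀ = 0.158555 (from M/M/c formula)
C(c,a) = [a^c/(c!(1−ρ))]·P₀ = [10.92583/(24·0.5455)]·0.158555
= 0.83457·0.158555 = 0.132326

Final: 0.132326


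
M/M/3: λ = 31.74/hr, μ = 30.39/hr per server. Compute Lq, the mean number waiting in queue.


a = λ/μ = 1.0444; ρ = a/3 = 0.3481
P₀ = 0.347087
Lq = P₀·a^c·ρ / (c!·(1−ρ)²) = 0.347087·1.13928·0.3481/(6·0.42492)
= 0.05400

Final: 0.05400


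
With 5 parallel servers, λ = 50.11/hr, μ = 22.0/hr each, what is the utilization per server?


ρ = λ/(cμ) = 50.11/(5·22.0) = 50.11/110.00 = 0.4555

Final: 0.4555


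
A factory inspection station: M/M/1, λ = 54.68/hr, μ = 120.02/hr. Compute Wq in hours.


ρ = 54.68/120.02 = 0.4556
Wq = ρ/(μ−λ) = 0.4556/(120.02 − 54.68) = 0.4556/65.34 = 0.006973 hr

Final: 0.006973 hr


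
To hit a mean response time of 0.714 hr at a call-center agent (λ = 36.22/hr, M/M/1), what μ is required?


W = 1/(μ−λ) ⇒ μ − λ = 1/W = 1/0.714 = 1.4006
μ = λ + 1/W = 36.22 + 1.4006 = 37.6206 per hr

Final: 37.6206 /hr


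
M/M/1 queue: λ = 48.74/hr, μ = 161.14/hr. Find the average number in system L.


ρ = λ/μ = 48.74/161.14 = 0.3025
L = ρ/(1−ρ) = 0.3025/(1 − 0.3025) = 0.3025/0.6975 = 0.4336

Final: 0.4336


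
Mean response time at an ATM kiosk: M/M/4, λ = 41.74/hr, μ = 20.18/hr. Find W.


a = 2.0684; ρ = 0.5171; P₀ = 0.121042
Lq = P₀·a^c·ρ/(c!(1−ρ)²) = 0.20469
Wq = Lq/λ = 0.20469/41.74 = 0.004904 hr
W = Wq + 1/μ = 0.004904 + 0.04955 = 0.05446 hr

Final: 0.05446 hr


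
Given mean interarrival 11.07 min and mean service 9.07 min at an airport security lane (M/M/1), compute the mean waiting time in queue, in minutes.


λ = 60/11.07 = 5.4201 /hr
μ = 60/9.07 = 6.6152 /hr
ρ = λ/μ = 5.4201/6.6152 = 0.8193
Wq = ρ/(μ−λ) = 0.8193/(6.6152−5.4201) = 0.68554 hr
In minutes: 0.68554·60 = 41.132 min

Final: 41.132 min


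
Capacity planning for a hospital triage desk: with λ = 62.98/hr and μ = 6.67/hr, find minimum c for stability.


Stability requires cμ > λ ⇔ c > λ/μ.
λ/μ = 62.98/6.67 = 9.4423
Minimum integer c = ⌊9.4423⌋ + 1 = 10
Check: 10·6.67 = 66.70 > 62.98, while 9·6.67 = 60.03 ≤ 62.98

Final: 10 servers


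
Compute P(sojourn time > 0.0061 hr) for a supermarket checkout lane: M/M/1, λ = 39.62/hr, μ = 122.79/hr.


W ~ Exponential(μ−λ) for M/M/1.
μ − λ = 122.79 − 39.62 = 83.1700
P(W > t) = e^{−(μ−λ)t} = e^{−0.5073} = 0.602097

Final: 0.602097


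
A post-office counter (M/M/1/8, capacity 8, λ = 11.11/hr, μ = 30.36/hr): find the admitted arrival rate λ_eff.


ρ = 0.3659; P_K = (1−ρ)ρ^8/(1−ρ^9) = 0.0002039
λ_eff = λ(1 − P_K) = 11.11·(1 − 0.0002039) = 11.11·0.999796 = 11.1077 /hr

Final: 11.1077 /hr


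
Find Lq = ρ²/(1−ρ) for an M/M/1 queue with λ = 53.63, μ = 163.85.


ρ = 53.63/163.85 = 0.3273
Lq = ρ²/(1−ρ) = 0.1071/0.6727 = 0.1593

Final: 0.1593


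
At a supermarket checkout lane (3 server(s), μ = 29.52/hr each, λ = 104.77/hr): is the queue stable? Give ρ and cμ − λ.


Total capacity cμ = 3·29.52 = 88.56/hr
ρ = λ/(cμ) = 104.77/88.56 = 1.1830
Stable ⇔ ρ < 1: NO
Spare capacity = cμ − λ = 88.56 − 104.77 = -16.21/hr

Final: ρ = 1.1830; unstable; margin = -16.21/hr


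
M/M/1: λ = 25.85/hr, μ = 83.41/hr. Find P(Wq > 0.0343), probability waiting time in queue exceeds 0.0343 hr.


ρ = 25.85/83.41 = 0.3099
P(Wq > t) = ρ·e^{−(μ−λ)t} = 0.3099·e^{−1.9743}
= 0.3099·0.138857 = 0.043034

Final: 0.043034


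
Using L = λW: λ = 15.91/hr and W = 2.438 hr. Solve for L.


L = λW = 15.91·2.438 = 38.7886

Final: 38.7886


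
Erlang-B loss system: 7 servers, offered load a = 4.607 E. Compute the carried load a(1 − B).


B(7,4.607) = 0.096465 (Erlang-B)
Carried load = a(1 − B) = 4.607·(1 − 0.096465) = 4.607·0.903535 = 4.1626 E

Final: 4.1626 Erlangs


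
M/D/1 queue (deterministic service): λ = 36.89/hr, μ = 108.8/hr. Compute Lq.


ρ = 36.89/108.8 = 0.3391
M/D/1: Lq = ρ²/(2(1−ρ)) = 0.1150/(2·0.6609) = 0.08697

Final: 0.08697


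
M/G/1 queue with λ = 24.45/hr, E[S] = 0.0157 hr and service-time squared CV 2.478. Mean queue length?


ρ = λ·E[S] = 24.45·0.0157 = 0.3839
Lq = ρ²(1+C_s²)/(2(1−ρ)) = 0.1474·(1+2.478)/(2·0.6161)
= 0.1474·3.4780/1.2323 = 0.41589

Final: 0.41589


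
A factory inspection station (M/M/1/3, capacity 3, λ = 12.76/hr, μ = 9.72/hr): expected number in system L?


ρ = 12.76/9.72 = 1.3128
L = ρ[1 − (K+1)ρ^K + Kρ^(K+1)] / [(1−ρ)(1−ρ^(K+1))]
Numerator: 1.3128·(1 − 4·2.262316 + 3·2.969871) = 1.129432
Denominator: (-0.3128)·(-1.969871) = 0.616091
L = 1.129432/0.616091 = 1.8332

Final: 1.8332


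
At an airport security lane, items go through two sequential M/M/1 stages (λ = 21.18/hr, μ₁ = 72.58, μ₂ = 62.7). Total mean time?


Each node sees arrival rate λ = 21.18/hr (tandem ⇒ throughput preserved).
W₁ = 1/(μ₁−λ) = 1/(72.58−21.18) = 0.01946 hr
W₂ = 1/(μ₂−λ) = 1/(62.7−21.18) = 0.02408 hr
W_total = W₁ + W₂ = 0.01946 + 0.02408 = 0.04354 hr

Final: 0.04354 hr


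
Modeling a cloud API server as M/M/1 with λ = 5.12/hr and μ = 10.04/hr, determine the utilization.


ρ = λ/μ = 5.12/10.04 = 0.5100

Final: 0.5100


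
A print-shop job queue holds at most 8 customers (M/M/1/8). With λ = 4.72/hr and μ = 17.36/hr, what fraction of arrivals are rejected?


ρ = λ/μ = 4.72/17.36 = 0.2719
P_K = (1−ρ)ρ^K/(1−ρ^(K+1)) = (0.7281·0.00002986)/(1 − 0.000008120)
= 0.00002174/0.999992 = 0.00002174

Final: 0.00002174


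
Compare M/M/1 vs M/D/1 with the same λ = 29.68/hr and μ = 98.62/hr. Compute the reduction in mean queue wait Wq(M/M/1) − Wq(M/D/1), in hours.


ρ = 29.68/98.62 = 0.3010
Wq(M/M/1) = ρ/(μ−λ) = 0.3010/68.94 = 0.004365 hr
Wq(M/D/1) = ρ/(2(μ−λ)) = 0.002183 hr
Savings = 0.004365 − 0.002183 = 0.002183 hr

Final: 0.002183 hr


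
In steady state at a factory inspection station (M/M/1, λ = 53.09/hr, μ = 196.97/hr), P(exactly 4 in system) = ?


ρ = 53.09/196.97 = 0.2695
P_n = (1−ρ)·ρ^n = (1 − 0.2695)·0.2695^4 = 0.7305·0.005278 = 0.003855

Final: 0.003855


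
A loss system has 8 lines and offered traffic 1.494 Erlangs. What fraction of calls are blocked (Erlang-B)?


B(c,a) = (a^c/c!) / Σ_{k=0}^{c} a^k/k!
a^8/8! = 0.0006156
Σ terms (k=0..8): 1.00000 + 1.49400 + 1.11602 + 0.55578 + 0.20758 + 0.06203 + 0.01544 + 0.003296 + 0.0006156 = 4.454760
B = 0.0006156/4.454760 = 0.0001382

Final: 0.0001382


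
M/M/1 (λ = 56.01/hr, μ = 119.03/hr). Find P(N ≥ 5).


ρ = 56.01/119.03 = 0.4706
P(N ≥ n) = ρ^n = 0.4706^5 = 0.023070

Final: 0.023070


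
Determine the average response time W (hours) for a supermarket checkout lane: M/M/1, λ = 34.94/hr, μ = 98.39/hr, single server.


W = 1/(μ−λ) = 1/(98.39 − 34.94) = 1/63.45 = 0.01576 hr

Final: 0.01576 hr


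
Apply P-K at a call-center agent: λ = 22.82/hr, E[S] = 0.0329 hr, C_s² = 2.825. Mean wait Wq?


ρ = λ·E[S] = 22.82·0.0329 = 0.7508
E[S²] = E[S]²(1+C_s²) = 0.0329²·(1+2.825) = 0.004140
Wq = λ·E[S²]/(2(1−ρ)) = 22.82·0.004140/(2·0.2492) = 0.18955 hr

Final: 0.18955 hr


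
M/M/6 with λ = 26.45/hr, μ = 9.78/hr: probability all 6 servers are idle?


a = λ/μ = 26.45/9.78 = 2.7045; ρ = a/c = 0.4507
Σ_{k=0}^{5} a^k/k! (terms k=0..5) = 1.00000 + 2.70450 + 3.65716 + 3.29693 + 2.22913 + 1.20574 = 14.09345
Tail: a^6/(6!(1−ρ)) = 391.30998/(720·0.5493) = 0.98951
P₀ = 1/(14.09345 + 0.98951) = 1/15.08296 = 0.066300

Final: 0.066300


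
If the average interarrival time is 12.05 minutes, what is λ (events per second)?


λ = 1/(interarrival time) in consistent units.
1 second = 0.0166667 min, so λ = 0.0166667/12.05 = 0.001383 per second

Final: 0.001383 /sec
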